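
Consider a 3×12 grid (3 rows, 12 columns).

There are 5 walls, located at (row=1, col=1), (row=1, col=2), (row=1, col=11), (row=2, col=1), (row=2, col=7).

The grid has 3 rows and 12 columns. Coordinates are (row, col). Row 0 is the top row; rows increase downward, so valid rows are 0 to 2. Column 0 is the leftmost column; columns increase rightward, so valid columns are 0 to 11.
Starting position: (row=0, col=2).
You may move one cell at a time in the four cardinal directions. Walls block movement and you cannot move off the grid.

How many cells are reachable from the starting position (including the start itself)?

BFS flood-fill from (row=0, col=2):
  Distance 0: (row=0, col=2)
  Distance 1: (row=0, col=1), (row=0, col=3)
  Distance 2: (row=0, col=0), (row=0, col=4), (row=1, col=3)
  Distance 3: (row=0, col=5), (row=1, col=0), (row=1, col=4), (row=2, col=3)
  Distance 4: (row=0, col=6), (row=1, col=5), (row=2, col=0), (row=2, col=2), (row=2, col=4)
  Distance 5: (row=0, col=7), (row=1, col=6), (row=2, col=5)
  Distance 6: (row=0, col=8), (row=1, col=7), (row=2, col=6)
  Distance 7: (row=0, col=9), (row=1, col=8)
  Distance 8: (row=0, col=10), (row=1, col=9), (row=2, col=8)
  Distance 9: (row=0, col=11), (row=1, col=10), (row=2, col=9)
  Distance 10: (row=2, col=10)
  Distance 11: (row=2, col=11)
Total reachable: 31 (grid has 31 open cells total)

Answer: Reachable cells: 31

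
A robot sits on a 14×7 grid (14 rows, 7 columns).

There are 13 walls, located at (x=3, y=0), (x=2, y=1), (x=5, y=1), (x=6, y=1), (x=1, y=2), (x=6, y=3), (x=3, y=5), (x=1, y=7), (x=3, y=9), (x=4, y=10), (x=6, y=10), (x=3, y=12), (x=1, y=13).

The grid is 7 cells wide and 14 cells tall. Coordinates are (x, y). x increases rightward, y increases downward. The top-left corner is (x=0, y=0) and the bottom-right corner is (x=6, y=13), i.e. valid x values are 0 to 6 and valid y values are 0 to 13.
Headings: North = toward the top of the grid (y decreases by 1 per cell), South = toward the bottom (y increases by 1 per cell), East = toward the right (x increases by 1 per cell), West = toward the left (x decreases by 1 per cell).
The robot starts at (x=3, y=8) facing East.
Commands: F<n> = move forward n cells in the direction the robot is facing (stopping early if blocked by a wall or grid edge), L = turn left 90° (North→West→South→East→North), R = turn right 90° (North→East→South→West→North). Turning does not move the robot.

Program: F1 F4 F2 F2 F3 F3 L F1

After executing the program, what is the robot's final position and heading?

Answer: Final position: (x=6, y=7), facing North

Derivation:
Start: (x=3, y=8), facing East
  F1: move forward 1, now at (x=4, y=8)
  F4: move forward 2/4 (blocked), now at (x=6, y=8)
  F2: move forward 0/2 (blocked), now at (x=6, y=8)
  F2: move forward 0/2 (blocked), now at (x=6, y=8)
  F3: move forward 0/3 (blocked), now at (x=6, y=8)
  F3: move forward 0/3 (blocked), now at (x=6, y=8)
  L: turn left, now facing North
  F1: move forward 1, now at (x=6, y=7)
Final: (x=6, y=7), facing North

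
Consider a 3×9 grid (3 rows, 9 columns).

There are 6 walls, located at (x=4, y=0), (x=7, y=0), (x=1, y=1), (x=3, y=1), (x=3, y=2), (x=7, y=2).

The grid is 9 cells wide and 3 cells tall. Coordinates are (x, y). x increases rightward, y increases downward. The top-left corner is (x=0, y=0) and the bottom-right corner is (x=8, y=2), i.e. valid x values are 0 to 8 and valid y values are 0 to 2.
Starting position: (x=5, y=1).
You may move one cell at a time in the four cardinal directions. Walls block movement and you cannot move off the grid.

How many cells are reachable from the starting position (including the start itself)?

BFS flood-fill from (x=5, y=1):
  Distance 0: (x=5, y=1)
  Distance 1: (x=5, y=0), (x=4, y=1), (x=6, y=1), (x=5, y=2)
  Distance 2: (x=6, y=0), (x=7, y=1), (x=4, y=2), (x=6, y=2)
  Distance 3: (x=8, y=1)
  Distance 4: (x=8, y=0), (x=8, y=2)
Total reachable: 12 (grid has 21 open cells total)

Answer: Reachable cells: 12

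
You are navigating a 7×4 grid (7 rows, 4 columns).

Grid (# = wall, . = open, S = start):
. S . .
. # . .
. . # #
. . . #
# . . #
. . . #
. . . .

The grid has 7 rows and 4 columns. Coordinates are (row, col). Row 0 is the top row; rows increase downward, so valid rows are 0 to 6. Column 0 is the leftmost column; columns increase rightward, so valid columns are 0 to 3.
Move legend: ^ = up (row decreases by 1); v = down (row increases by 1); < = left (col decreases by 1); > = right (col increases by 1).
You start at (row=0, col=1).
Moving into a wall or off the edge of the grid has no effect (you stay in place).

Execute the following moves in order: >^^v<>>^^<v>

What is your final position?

Start: (row=0, col=1)
  > (right): (row=0, col=1) -> (row=0, col=2)
  ^ (up): blocked, stay at (row=0, col=2)
  ^ (up): blocked, stay at (row=0, col=2)
  v (down): (row=0, col=2) -> (row=1, col=2)
  < (left): blocked, stay at (row=1, col=2)
  > (right): (row=1, col=2) -> (row=1, col=3)
  > (right): blocked, stay at (row=1, col=3)
  ^ (up): (row=1, col=3) -> (row=0, col=3)
  ^ (up): blocked, stay at (row=0, col=3)
  < (left): (row=0, col=3) -> (row=0, col=2)
  v (down): (row=0, col=2) -> (row=1, col=2)
  > (right): (row=1, col=2) -> (row=1, col=3)
Final: (row=1, col=3)

Answer: Final position: (row=1, col=3)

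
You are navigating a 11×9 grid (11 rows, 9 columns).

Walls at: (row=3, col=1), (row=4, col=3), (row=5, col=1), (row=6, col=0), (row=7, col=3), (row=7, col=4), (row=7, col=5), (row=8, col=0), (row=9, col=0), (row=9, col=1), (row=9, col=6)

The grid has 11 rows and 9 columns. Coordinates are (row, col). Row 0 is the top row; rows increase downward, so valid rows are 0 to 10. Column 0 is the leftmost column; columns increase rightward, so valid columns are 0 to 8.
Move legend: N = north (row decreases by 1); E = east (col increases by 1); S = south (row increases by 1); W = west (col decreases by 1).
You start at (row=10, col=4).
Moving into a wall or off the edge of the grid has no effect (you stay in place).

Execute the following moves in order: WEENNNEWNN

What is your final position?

Answer: Final position: (row=8, col=5)

Derivation:
Start: (row=10, col=4)
  W (west): (row=10, col=4) -> (row=10, col=3)
  E (east): (row=10, col=3) -> (row=10, col=4)
  E (east): (row=10, col=4) -> (row=10, col=5)
  N (north): (row=10, col=5) -> (row=9, col=5)
  N (north): (row=9, col=5) -> (row=8, col=5)
  N (north): blocked, stay at (row=8, col=5)
  E (east): (row=8, col=5) -> (row=8, col=6)
  W (west): (row=8, col=6) -> (row=8, col=5)
  N (north): blocked, stay at (row=8, col=5)
  N (north): blocked, stay at (row=8, col=5)
Final: (row=8, col=5)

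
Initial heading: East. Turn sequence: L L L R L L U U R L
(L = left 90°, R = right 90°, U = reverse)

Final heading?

Start: East
  L (left (90° counter-clockwise)) -> North
  L (left (90° counter-clockwise)) -> West
  L (left (90° counter-clockwise)) -> South
  R (right (90° clockwise)) -> West
  L (left (90° counter-clockwise)) -> South
  L (left (90° counter-clockwise)) -> East
  U (U-turn (180°)) -> West
  U (U-turn (180°)) -> East
  R (right (90° clockwise)) -> South
  L (left (90° counter-clockwise)) -> East
Final: East

Answer: Final heading: East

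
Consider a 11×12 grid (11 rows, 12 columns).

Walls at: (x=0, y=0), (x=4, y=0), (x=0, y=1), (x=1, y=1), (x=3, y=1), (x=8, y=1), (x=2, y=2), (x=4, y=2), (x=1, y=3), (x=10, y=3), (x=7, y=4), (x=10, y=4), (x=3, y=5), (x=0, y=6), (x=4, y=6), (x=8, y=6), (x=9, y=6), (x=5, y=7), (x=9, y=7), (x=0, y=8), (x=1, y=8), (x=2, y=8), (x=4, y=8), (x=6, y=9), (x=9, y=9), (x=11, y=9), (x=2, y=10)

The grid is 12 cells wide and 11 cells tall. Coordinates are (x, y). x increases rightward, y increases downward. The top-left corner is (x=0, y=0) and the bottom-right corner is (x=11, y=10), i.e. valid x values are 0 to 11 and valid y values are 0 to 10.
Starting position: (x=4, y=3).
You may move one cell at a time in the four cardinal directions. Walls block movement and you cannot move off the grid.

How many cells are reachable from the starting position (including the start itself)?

Answer: Reachable cells: 101

Derivation:
BFS flood-fill from (x=4, y=3):
  Distance 0: (x=4, y=3)
  Distance 1: (x=3, y=3), (x=5, y=3), (x=4, y=4)
  Distance 2: (x=3, y=2), (x=5, y=2), (x=2, y=3), (x=6, y=3), (x=3, y=4), (x=5, y=4), (x=4, y=5)
  Distance 3: (x=5, y=1), (x=6, y=2), (x=7, y=3), (x=2, y=4), (x=6, y=4), (x=5, y=5)
  Distance 4: (x=5, y=0), (x=4, y=1), (x=6, y=1), (x=7, y=2), (x=8, y=3), (x=1, y=4), (x=2, y=5), (x=6, y=5), (x=5, y=6)
  Distance 5: (x=6, y=0), (x=7, y=1), (x=8, y=2), (x=9, y=3), (x=0, y=4), (x=8, y=4), (x=1, y=5), (x=7, y=5), (x=2, y=6), (x=6, y=6)
  Distance 6: (x=7, y=0), (x=9, y=2), (x=0, y=3), (x=9, y=4), (x=0, y=5), (x=8, y=5), (x=1, y=6), (x=3, y=6), (x=7, y=6), (x=2, y=7), (x=6, y=7)
  Distance 7: (x=8, y=0), (x=9, y=1), (x=0, y=2), (x=10, y=2), (x=9, y=5), (x=1, y=7), (x=3, y=7), (x=7, y=7), (x=6, y=8)
  Distance 8: (x=9, y=0), (x=10, y=1), (x=1, y=2), (x=11, y=2), (x=10, y=5), (x=0, y=7), (x=4, y=7), (x=8, y=7), (x=3, y=8), (x=5, y=8), (x=7, y=8)
  Distance 9: (x=10, y=0), (x=11, y=1), (x=11, y=3), (x=11, y=5), (x=10, y=6), (x=8, y=8), (x=3, y=9), (x=5, y=9), (x=7, y=9)
  Distance 10: (x=11, y=0), (x=11, y=4), (x=11, y=6), (x=10, y=7), (x=9, y=8), (x=2, y=9), (x=4, y=9), (x=8, y=9), (x=3, y=10), (x=5, y=10), (x=7, y=10)
  Distance 11: (x=11, y=7), (x=10, y=8), (x=1, y=9), (x=4, y=10), (x=6, y=10), (x=8, y=10)
  Distance 12: (x=11, y=8), (x=0, y=9), (x=10, y=9), (x=1, y=10), (x=9, y=10)
  Distance 13: (x=0, y=10), (x=10, y=10)
  Distance 14: (x=11, y=10)
Total reachable: 101 (grid has 105 open cells total)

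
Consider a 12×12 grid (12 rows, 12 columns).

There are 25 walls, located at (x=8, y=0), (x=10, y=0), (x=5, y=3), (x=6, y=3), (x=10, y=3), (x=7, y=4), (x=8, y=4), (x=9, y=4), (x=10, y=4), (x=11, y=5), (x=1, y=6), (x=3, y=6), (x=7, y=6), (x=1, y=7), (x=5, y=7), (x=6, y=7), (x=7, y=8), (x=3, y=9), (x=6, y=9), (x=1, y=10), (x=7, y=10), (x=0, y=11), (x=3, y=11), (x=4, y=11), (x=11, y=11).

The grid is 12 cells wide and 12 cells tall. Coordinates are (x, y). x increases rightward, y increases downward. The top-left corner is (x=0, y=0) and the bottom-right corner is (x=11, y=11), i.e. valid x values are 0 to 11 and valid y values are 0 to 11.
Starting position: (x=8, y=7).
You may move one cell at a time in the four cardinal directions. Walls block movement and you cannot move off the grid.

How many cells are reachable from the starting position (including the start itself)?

Answer: Reachable cells: 119

Derivation:
BFS flood-fill from (x=8, y=7):
  Distance 0: (x=8, y=7)
  Distance 1: (x=8, y=6), (x=7, y=7), (x=9, y=7), (x=8, y=8)
  Distance 2: (x=8, y=5), (x=9, y=6), (x=10, y=7), (x=9, y=8), (x=8, y=9)
  Distance 3: (x=7, y=5), (x=9, y=5), (x=10, y=6), (x=11, y=7), (x=10, y=8), (x=7, y=9), (x=9, y=9), (x=8, y=10)
  Distance 4: (x=6, y=5), (x=10, y=5), (x=11, y=6), (x=11, y=8), (x=10, y=9), (x=9, y=10), (x=8, y=11)
  Distance 5: (x=6, y=4), (x=5, y=5), (x=6, y=6), (x=11, y=9), (x=10, y=10), (x=7, y=11), (x=9, y=11)
  Distance 6: (x=5, y=4), (x=4, y=5), (x=5, y=6), (x=11, y=10), (x=6, y=11), (x=10, y=11)
  Distance 7: (x=4, y=4), (x=3, y=5), (x=4, y=6), (x=6, y=10), (x=5, y=11)
  Distance 8: (x=4, y=3), (x=3, y=4), (x=2, y=5), (x=4, y=7), (x=5, y=10)
  Distance 9: (x=4, y=2), (x=3, y=3), (x=2, y=4), (x=1, y=5), (x=2, y=6), (x=3, y=7), (x=4, y=8), (x=5, y=9), (x=4, y=10)
  Distance 10: (x=4, y=1), (x=3, y=2), (x=5, y=2), (x=2, y=3), (x=1, y=4), (x=0, y=5), (x=2, y=7), (x=3, y=8), (x=5, y=8), (x=4, y=9), (x=3, y=10)
  Distance 11: (x=4, y=0), (x=3, y=1), (x=5, y=1), (x=2, y=2), (x=6, y=2), (x=1, y=3), (x=0, y=4), (x=0, y=6), (x=2, y=8), (x=6, y=8), (x=2, y=10)
  Distance 12: (x=3, y=0), (x=5, y=0), (x=2, y=1), (x=6, y=1), (x=1, y=2), (x=7, y=2), (x=0, y=3), (x=0, y=7), (x=1, y=8), (x=2, y=9), (x=2, y=11)
  Distance 13: (x=2, y=0), (x=6, y=0), (x=1, y=1), (x=7, y=1), (x=0, y=2), (x=8, y=2), (x=7, y=3), (x=0, y=8), (x=1, y=9), (x=1, y=11)
  Distance 14: (x=1, y=0), (x=7, y=0), (x=0, y=1), (x=8, y=1), (x=9, y=2), (x=8, y=3), (x=0, y=9)
  Distance 15: (x=0, y=0), (x=9, y=1), (x=10, y=2), (x=9, y=3), (x=0, y=10)
  Distance 16: (x=9, y=0), (x=10, y=1), (x=11, y=2)
  Distance 17: (x=11, y=1), (x=11, y=3)
  Distance 18: (x=11, y=0), (x=11, y=4)
Total reachable: 119 (grid has 119 open cells total)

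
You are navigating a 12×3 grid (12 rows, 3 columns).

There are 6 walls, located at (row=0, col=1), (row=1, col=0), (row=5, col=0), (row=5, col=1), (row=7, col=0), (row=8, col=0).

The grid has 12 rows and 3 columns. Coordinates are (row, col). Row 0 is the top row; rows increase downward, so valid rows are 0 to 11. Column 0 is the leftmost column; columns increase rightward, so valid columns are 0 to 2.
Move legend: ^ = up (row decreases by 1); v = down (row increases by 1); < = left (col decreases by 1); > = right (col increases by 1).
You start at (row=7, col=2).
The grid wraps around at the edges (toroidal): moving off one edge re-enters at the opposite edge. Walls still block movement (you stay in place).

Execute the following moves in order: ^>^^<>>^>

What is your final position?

Answer: Final position: (row=6, col=2)

Derivation:
Start: (row=7, col=2)
  ^ (up): (row=7, col=2) -> (row=6, col=2)
  > (right): (row=6, col=2) -> (row=6, col=0)
  ^ (up): blocked, stay at (row=6, col=0)
  ^ (up): blocked, stay at (row=6, col=0)
  < (left): (row=6, col=0) -> (row=6, col=2)
  > (right): (row=6, col=2) -> (row=6, col=0)
  > (right): (row=6, col=0) -> (row=6, col=1)
  ^ (up): blocked, stay at (row=6, col=1)
  > (right): (row=6, col=1) -> (row=6, col=2)
Final: (row=6, col=2)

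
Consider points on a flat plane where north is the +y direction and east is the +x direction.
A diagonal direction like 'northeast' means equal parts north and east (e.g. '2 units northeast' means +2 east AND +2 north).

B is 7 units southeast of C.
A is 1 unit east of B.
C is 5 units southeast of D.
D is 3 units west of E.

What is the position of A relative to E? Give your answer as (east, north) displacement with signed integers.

Answer: A is at (east=10, north=-12) relative to E.

Derivation:
Place E at the origin (east=0, north=0).
  D is 3 units west of E: delta (east=-3, north=+0); D at (east=-3, north=0).
  C is 5 units southeast of D: delta (east=+5, north=-5); C at (east=2, north=-5).
  B is 7 units southeast of C: delta (east=+7, north=-7); B at (east=9, north=-12).
  A is 1 unit east of B: delta (east=+1, north=+0); A at (east=10, north=-12).
Therefore A relative to E: (east=10, north=-12).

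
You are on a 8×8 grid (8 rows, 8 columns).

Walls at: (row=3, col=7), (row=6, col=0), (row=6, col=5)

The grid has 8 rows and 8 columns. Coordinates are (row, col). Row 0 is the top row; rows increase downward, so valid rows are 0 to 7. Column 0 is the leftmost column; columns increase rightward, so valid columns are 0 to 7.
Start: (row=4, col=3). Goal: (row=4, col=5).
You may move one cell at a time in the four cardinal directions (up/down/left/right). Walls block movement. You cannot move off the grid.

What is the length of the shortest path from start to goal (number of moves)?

BFS from (row=4, col=3) until reaching (row=4, col=5):
  Distance 0: (row=4, col=3)
  Distance 1: (row=3, col=3), (row=4, col=2), (row=4, col=4), (row=5, col=3)
  Distance 2: (row=2, col=3), (row=3, col=2), (row=3, col=4), (row=4, col=1), (row=4, col=5), (row=5, col=2), (row=5, col=4), (row=6, col=3)  <- goal reached here
One shortest path (2 moves): (row=4, col=3) -> (row=4, col=4) -> (row=4, col=5)

Answer: Shortest path length: 2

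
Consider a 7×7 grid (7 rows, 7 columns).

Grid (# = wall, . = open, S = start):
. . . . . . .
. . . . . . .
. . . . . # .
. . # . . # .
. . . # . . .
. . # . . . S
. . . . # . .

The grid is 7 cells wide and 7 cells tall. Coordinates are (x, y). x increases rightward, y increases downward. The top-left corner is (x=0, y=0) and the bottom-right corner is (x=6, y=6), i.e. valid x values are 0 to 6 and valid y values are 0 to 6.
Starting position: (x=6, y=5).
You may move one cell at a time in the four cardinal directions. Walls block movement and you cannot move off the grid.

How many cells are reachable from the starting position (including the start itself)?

BFS flood-fill from (x=6, y=5):
  Distance 0: (x=6, y=5)
  Distance 1: (x=6, y=4), (x=5, y=5), (x=6, y=6)
  Distance 2: (x=6, y=3), (x=5, y=4), (x=4, y=5), (x=5, y=6)
  Distance 3: (x=6, y=2), (x=4, y=4), (x=3, y=5)
  Distance 4: (x=6, y=1), (x=4, y=3), (x=3, y=6)
  Distance 5: (x=6, y=0), (x=5, y=1), (x=4, y=2), (x=3, y=3), (x=2, y=6)
  Distance 6: (x=5, y=0), (x=4, y=1), (x=3, y=2), (x=1, y=6)
  Distance 7: (x=4, y=0), (x=3, y=1), (x=2, y=2), (x=1, y=5), (x=0, y=6)
  Distance 8: (x=3, y=0), (x=2, y=1), (x=1, y=2), (x=1, y=4), (x=0, y=5)
  Distance 9: (x=2, y=0), (x=1, y=1), (x=0, y=2), (x=1, y=3), (x=0, y=4), (x=2, y=4)
  Distance 10: (x=1, y=0), (x=0, y=1), (x=0, y=3)
  Distance 11: (x=0, y=0)
Total reachable: 43 (grid has 43 open cells total)

Answer: Reachable cells: 43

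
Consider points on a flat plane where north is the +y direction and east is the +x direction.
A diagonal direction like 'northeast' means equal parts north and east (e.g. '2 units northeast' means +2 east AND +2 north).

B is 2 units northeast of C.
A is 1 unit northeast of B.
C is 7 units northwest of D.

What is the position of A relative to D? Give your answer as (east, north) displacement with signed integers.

Place D at the origin (east=0, north=0).
  C is 7 units northwest of D: delta (east=-7, north=+7); C at (east=-7, north=7).
  B is 2 units northeast of C: delta (east=+2, north=+2); B at (east=-5, north=9).
  A is 1 unit northeast of B: delta (east=+1, north=+1); A at (east=-4, north=10).
Therefore A relative to D: (east=-4, north=10).

Answer: A is at (east=-4, north=10) relative to D.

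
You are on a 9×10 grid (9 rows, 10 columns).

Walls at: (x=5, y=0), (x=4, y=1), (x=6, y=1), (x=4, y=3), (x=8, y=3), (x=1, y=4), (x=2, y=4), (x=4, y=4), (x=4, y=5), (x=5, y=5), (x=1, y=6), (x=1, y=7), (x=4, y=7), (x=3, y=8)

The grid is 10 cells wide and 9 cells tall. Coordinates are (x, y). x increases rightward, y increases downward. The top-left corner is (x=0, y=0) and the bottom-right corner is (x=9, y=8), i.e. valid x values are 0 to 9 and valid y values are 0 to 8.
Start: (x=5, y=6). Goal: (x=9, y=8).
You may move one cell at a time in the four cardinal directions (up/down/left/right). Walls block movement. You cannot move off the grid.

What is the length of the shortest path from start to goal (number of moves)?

BFS from (x=5, y=6) until reaching (x=9, y=8):
  Distance 0: (x=5, y=6)
  Distance 1: (x=4, y=6), (x=6, y=6), (x=5, y=7)
  Distance 2: (x=6, y=5), (x=3, y=6), (x=7, y=6), (x=6, y=7), (x=5, y=8)
  Distance 3: (x=6, y=4), (x=3, y=5), (x=7, y=5), (x=2, y=6), (x=8, y=6), (x=3, y=7), (x=7, y=7), (x=4, y=8), (x=6, y=8)
  Distance 4: (x=6, y=3), (x=3, y=4), (x=5, y=4), (x=7, y=4), (x=2, y=5), (x=8, y=5), (x=9, y=6), (x=2, y=7), (x=8, y=7), (x=7, y=8)
  Distance 5: (x=6, y=2), (x=3, y=3), (x=5, y=3), (x=7, y=3), (x=8, y=4), (x=1, y=5), (x=9, y=5), (x=9, y=7), (x=2, y=8), (x=8, y=8)
  Distance 6: (x=3, y=2), (x=5, y=2), (x=7, y=2), (x=2, y=3), (x=9, y=4), (x=0, y=5), (x=1, y=8), (x=9, y=8)  <- goal reached here
One shortest path (6 moves): (x=5, y=6) -> (x=6, y=6) -> (x=7, y=6) -> (x=8, y=6) -> (x=9, y=6) -> (x=9, y=7) -> (x=9, y=8)

Answer: Shortest path length: 6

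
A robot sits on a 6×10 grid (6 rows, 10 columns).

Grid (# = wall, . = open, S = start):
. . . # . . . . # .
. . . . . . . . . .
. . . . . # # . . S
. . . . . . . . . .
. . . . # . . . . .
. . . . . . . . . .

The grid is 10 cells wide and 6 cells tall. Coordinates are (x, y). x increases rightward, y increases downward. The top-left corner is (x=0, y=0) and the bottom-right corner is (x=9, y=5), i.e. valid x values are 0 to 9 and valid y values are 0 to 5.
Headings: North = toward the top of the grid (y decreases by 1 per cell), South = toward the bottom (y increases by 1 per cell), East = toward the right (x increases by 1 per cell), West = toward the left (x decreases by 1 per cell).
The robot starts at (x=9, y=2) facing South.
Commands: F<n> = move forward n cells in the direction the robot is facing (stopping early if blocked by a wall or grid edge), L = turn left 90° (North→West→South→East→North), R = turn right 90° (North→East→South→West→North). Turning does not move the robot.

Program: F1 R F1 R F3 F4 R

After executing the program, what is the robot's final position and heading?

Answer: Final position: (x=8, y=1), facing East

Derivation:
Start: (x=9, y=2), facing South
  F1: move forward 1, now at (x=9, y=3)
  R: turn right, now facing West
  F1: move forward 1, now at (x=8, y=3)
  R: turn right, now facing North
  F3: move forward 2/3 (blocked), now at (x=8, y=1)
  F4: move forward 0/4 (blocked), now at (x=8, y=1)
  R: turn right, now facing East
Final: (x=8, y=1), facing East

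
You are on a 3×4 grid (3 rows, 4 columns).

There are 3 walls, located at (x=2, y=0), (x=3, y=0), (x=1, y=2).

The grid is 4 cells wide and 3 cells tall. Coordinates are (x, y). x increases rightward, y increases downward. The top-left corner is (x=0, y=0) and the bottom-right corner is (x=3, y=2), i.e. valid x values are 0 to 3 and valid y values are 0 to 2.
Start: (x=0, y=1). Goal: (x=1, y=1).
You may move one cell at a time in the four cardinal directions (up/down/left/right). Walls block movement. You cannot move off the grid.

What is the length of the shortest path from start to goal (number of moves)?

Answer: Shortest path length: 1

Derivation:
BFS from (x=0, y=1) until reaching (x=1, y=1):
  Distance 0: (x=0, y=1)
  Distance 1: (x=0, y=0), (x=1, y=1), (x=0, y=2)  <- goal reached here
One shortest path (1 moves): (x=0, y=1) -> (x=1, y=1)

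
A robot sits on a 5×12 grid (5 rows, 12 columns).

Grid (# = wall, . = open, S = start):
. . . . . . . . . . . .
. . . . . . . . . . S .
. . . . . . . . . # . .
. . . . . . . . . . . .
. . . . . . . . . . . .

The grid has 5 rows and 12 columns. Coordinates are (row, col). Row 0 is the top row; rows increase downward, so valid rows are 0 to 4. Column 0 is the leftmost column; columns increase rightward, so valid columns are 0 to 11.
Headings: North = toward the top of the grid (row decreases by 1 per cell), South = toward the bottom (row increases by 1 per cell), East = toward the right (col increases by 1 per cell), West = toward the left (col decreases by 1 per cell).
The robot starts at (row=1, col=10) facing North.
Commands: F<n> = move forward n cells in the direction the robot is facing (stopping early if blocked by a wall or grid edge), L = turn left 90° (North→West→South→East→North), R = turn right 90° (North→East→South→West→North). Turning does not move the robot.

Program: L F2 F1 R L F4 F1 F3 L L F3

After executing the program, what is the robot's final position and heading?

Answer: Final position: (row=1, col=3), facing East

Derivation:
Start: (row=1, col=10), facing North
  L: turn left, now facing West
  F2: move forward 2, now at (row=1, col=8)
  F1: move forward 1, now at (row=1, col=7)
  R: turn right, now facing North
  L: turn left, now facing West
  F4: move forward 4, now at (row=1, col=3)
  F1: move forward 1, now at (row=1, col=2)
  F3: move forward 2/3 (blocked), now at (row=1, col=0)
  L: turn left, now facing South
  L: turn left, now facing East
  F3: move forward 3, now at (row=1, col=3)
Final: (row=1, col=3), facing East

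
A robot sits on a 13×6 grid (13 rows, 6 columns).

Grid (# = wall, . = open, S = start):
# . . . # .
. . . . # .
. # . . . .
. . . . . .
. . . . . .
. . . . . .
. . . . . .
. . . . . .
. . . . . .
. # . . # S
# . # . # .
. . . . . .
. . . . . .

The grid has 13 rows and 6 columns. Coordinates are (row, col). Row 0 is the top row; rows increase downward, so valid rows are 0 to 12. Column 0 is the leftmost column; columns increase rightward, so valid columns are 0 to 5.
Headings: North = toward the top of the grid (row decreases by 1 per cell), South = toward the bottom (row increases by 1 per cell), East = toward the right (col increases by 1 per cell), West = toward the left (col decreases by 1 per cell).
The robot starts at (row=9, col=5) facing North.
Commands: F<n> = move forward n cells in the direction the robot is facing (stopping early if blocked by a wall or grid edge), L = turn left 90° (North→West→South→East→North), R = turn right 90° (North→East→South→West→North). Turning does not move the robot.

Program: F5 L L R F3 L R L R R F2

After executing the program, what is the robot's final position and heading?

Answer: Final position: (row=2, col=2), facing North

Derivation:
Start: (row=9, col=5), facing North
  F5: move forward 5, now at (row=4, col=5)
  L: turn left, now facing West
  L: turn left, now facing South
  R: turn right, now facing West
  F3: move forward 3, now at (row=4, col=2)
  L: turn left, now facing South
  R: turn right, now facing West
  L: turn left, now facing South
  R: turn right, now facing West
  R: turn right, now facing North
  F2: move forward 2, now at (row=2, col=2)
Final: (row=2, col=2), facing North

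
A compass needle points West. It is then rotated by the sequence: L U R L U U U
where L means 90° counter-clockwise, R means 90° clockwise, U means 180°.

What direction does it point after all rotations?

Answer: Final heading: South

Derivation:
Start: West
  L (left (90° counter-clockwise)) -> South
  U (U-turn (180°)) -> North
  R (right (90° clockwise)) -> East
  L (left (90° counter-clockwise)) -> North
  U (U-turn (180°)) -> South
  U (U-turn (180°)) -> North
  U (U-turn (180°)) -> South
Final: South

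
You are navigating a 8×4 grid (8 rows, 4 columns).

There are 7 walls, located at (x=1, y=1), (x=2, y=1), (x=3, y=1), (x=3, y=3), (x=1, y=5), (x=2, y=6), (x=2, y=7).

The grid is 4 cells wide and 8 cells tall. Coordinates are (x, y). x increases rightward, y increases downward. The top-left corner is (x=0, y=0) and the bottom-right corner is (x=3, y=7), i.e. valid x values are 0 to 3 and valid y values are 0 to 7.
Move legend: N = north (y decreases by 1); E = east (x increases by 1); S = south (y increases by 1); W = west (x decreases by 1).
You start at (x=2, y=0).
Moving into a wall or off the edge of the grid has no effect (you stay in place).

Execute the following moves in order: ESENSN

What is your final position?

Answer: Final position: (x=3, y=0)

Derivation:
Start: (x=2, y=0)
  E (east): (x=2, y=0) -> (x=3, y=0)
  S (south): blocked, stay at (x=3, y=0)
  E (east): blocked, stay at (x=3, y=0)
  N (north): blocked, stay at (x=3, y=0)
  S (south): blocked, stay at (x=3, y=0)
  N (north): blocked, stay at (x=3, y=0)
Final: (x=3, y=0)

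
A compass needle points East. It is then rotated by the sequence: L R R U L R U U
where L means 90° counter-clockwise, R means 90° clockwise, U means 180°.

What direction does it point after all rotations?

Answer: Final heading: North

Derivation:
Start: East
  L (left (90° counter-clockwise)) -> North
  R (right (90° clockwise)) -> East
  R (right (90° clockwise)) -> South
  U (U-turn (180°)) -> North
  L (left (90° counter-clockwise)) -> West
  R (right (90° clockwise)) -> North
  U (U-turn (180°)) -> South
  U (U-turn (180°)) -> North
Final: North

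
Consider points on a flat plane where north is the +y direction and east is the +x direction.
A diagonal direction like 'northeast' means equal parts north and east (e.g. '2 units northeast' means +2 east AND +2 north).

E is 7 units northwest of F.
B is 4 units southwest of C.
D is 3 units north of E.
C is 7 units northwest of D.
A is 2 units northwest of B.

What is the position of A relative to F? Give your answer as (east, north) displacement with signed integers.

Place F at the origin (east=0, north=0).
  E is 7 units northwest of F: delta (east=-7, north=+7); E at (east=-7, north=7).
  D is 3 units north of E: delta (east=+0, north=+3); D at (east=-7, north=10).
  C is 7 units northwest of D: delta (east=-7, north=+7); C at (east=-14, north=17).
  B is 4 units southwest of C: delta (east=-4, north=-4); B at (east=-18, north=13).
  A is 2 units northwest of B: delta (east=-2, north=+2); A at (east=-20, north=15).
Therefore A relative to F: (east=-20, north=15).

Answer: A is at (east=-20, north=15) relative to F.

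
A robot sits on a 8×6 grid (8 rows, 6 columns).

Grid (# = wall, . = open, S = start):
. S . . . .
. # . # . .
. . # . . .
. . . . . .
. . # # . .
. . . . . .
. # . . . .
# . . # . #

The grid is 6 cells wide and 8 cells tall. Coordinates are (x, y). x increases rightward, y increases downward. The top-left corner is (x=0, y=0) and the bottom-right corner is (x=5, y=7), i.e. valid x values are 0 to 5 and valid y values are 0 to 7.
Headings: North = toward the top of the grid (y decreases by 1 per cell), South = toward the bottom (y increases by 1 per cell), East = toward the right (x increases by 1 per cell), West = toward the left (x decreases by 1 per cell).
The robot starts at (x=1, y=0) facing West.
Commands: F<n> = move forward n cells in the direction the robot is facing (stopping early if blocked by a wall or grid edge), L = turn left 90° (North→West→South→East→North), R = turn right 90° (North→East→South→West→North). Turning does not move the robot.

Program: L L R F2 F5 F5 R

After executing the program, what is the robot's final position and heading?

Start: (x=1, y=0), facing West
  L: turn left, now facing South
  L: turn left, now facing East
  R: turn right, now facing South
  F2: move forward 0/2 (blocked), now at (x=1, y=0)
  F5: move forward 0/5 (blocked), now at (x=1, y=0)
  F5: move forward 0/5 (blocked), now at (x=1, y=0)
  R: turn right, now facing West
Final: (x=1, y=0), facing West

Answer: Final position: (x=1, y=0), facing West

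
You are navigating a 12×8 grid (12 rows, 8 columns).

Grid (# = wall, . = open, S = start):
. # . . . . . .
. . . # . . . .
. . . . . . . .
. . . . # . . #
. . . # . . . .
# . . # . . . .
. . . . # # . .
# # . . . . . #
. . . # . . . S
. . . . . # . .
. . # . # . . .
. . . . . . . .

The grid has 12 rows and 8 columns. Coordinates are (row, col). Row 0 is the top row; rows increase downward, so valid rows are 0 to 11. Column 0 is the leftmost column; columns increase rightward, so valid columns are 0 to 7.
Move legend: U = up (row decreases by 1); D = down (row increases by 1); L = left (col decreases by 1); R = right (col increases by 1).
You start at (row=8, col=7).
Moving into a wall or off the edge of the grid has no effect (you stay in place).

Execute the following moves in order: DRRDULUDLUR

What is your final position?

Answer: Final position: (row=8, col=7)

Derivation:
Start: (row=8, col=7)
  D (down): (row=8, col=7) -> (row=9, col=7)
  R (right): blocked, stay at (row=9, col=7)
  R (right): blocked, stay at (row=9, col=7)
  D (down): (row=9, col=7) -> (row=10, col=7)
  U (up): (row=10, col=7) -> (row=9, col=7)
  L (left): (row=9, col=7) -> (row=9, col=6)
  U (up): (row=9, col=6) -> (row=8, col=6)
  D (down): (row=8, col=6) -> (row=9, col=6)
  L (left): blocked, stay at (row=9, col=6)
  U (up): (row=9, col=6) -> (row=8, col=6)
  R (right): (row=8, col=6) -> (row=8, col=7)
Final: (row=8, col=7)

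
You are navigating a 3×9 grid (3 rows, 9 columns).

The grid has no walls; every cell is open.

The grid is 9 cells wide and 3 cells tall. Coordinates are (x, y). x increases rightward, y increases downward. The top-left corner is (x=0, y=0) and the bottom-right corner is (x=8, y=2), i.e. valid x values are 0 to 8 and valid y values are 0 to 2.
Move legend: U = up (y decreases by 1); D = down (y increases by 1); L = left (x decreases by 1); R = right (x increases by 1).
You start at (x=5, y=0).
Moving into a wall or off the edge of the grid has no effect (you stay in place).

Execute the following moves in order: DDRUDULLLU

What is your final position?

Start: (x=5, y=0)
  D (down): (x=5, y=0) -> (x=5, y=1)
  D (down): (x=5, y=1) -> (x=5, y=2)
  R (right): (x=5, y=2) -> (x=6, y=2)
  U (up): (x=6, y=2) -> (x=6, y=1)
  D (down): (x=6, y=1) -> (x=6, y=2)
  U (up): (x=6, y=2) -> (x=6, y=1)
  L (left): (x=6, y=1) -> (x=5, y=1)
  L (left): (x=5, y=1) -> (x=4, y=1)
  L (left): (x=4, y=1) -> (x=3, y=1)
  U (up): (x=3, y=1) -> (x=3, y=0)
Final: (x=3, y=0)

Answer: Final position: (x=3, y=0)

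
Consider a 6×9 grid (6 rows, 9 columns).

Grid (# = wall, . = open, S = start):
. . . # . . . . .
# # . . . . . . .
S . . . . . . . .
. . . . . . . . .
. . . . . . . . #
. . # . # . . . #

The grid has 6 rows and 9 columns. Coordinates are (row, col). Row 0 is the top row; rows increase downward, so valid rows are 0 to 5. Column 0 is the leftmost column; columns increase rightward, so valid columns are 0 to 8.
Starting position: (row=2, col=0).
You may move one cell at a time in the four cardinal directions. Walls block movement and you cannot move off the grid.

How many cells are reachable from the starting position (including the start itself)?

BFS flood-fill from (row=2, col=0):
  Distance 0: (row=2, col=0)
  Distance 1: (row=2, col=1), (row=3, col=0)
  Distance 2: (row=2, col=2), (row=3, col=1), (row=4, col=0)
  Distance 3: (row=1, col=2), (row=2, col=3), (row=3, col=2), (row=4, col=1), (row=5, col=0)
  Distance 4: (row=0, col=2), (row=1, col=3), (row=2, col=4), (row=3, col=3), (row=4, col=2), (row=5, col=1)
  Distance 5: (row=0, col=1), (row=1, col=4), (row=2, col=5), (row=3, col=4), (row=4, col=3)
  Distance 6: (row=0, col=0), (row=0, col=4), (row=1, col=5), (row=2, col=6), (row=3, col=5), (row=4, col=4), (row=5, col=3)
  Distance 7: (row=0, col=5), (row=1, col=6), (row=2, col=7), (row=3, col=6), (row=4, col=5)
  Distance 8: (row=0, col=6), (row=1, col=7), (row=2, col=8), (row=3, col=7), (row=4, col=6), (row=5, col=5)
  Distance 9: (row=0, col=7), (row=1, col=8), (row=3, col=8), (row=4, col=7), (row=5, col=6)
  Distance 10: (row=0, col=8), (row=5, col=7)
Total reachable: 47 (grid has 47 open cells total)

Answer: Reachable cells: 47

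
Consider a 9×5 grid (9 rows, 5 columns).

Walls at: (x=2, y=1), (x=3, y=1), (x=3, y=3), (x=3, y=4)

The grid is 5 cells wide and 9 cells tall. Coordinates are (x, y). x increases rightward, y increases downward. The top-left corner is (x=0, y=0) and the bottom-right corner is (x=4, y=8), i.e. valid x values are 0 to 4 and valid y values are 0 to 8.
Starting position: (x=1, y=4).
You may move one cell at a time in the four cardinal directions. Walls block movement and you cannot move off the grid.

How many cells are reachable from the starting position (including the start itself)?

BFS flood-fill from (x=1, y=4):
  Distance 0: (x=1, y=4)
  Distance 1: (x=1, y=3), (x=0, y=4), (x=2, y=4), (x=1, y=5)
  Distance 2: (x=1, y=2), (x=0, y=3), (x=2, y=3), (x=0, y=5), (x=2, y=5), (x=1, y=6)
  Distance 3: (x=1, y=1), (x=0, y=2), (x=2, y=2), (x=3, y=5), (x=0, y=6), (x=2, y=6), (x=1, y=7)
  Distance 4: (x=1, y=0), (x=0, y=1), (x=3, y=2), (x=4, y=5), (x=3, y=6), (x=0, y=7), (x=2, y=7), (x=1, y=8)
  Distance 5: (x=0, y=0), (x=2, y=0), (x=4, y=2), (x=4, y=4), (x=4, y=6), (x=3, y=7), (x=0, y=8), (x=2, y=8)
  Distance 6: (x=3, y=0), (x=4, y=1), (x=4, y=3), (x=4, y=7), (x=3, y=8)
  Distance 7: (x=4, y=0), (x=4, y=8)
Total reachable: 41 (grid has 41 open cells total)

Answer: Reachable cells: 41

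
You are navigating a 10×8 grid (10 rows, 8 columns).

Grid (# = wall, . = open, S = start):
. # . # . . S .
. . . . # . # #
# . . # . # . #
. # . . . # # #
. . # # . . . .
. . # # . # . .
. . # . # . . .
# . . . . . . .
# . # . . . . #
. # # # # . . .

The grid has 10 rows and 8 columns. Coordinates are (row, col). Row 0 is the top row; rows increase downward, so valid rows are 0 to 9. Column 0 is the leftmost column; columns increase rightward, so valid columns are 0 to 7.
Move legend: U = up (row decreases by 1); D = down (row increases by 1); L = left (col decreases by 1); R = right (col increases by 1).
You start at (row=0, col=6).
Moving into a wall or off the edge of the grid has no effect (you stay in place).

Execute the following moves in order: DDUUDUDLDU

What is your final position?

Answer: Final position: (row=0, col=5)

Derivation:
Start: (row=0, col=6)
  D (down): blocked, stay at (row=0, col=6)
  D (down): blocked, stay at (row=0, col=6)
  U (up): blocked, stay at (row=0, col=6)
  U (up): blocked, stay at (row=0, col=6)
  D (down): blocked, stay at (row=0, col=6)
  U (up): blocked, stay at (row=0, col=6)
  D (down): blocked, stay at (row=0, col=6)
  L (left): (row=0, col=6) -> (row=0, col=5)
  D (down): (row=0, col=5) -> (row=1, col=5)
  U (up): (row=1, col=5) -> (row=0, col=5)
Final: (row=0, col=5)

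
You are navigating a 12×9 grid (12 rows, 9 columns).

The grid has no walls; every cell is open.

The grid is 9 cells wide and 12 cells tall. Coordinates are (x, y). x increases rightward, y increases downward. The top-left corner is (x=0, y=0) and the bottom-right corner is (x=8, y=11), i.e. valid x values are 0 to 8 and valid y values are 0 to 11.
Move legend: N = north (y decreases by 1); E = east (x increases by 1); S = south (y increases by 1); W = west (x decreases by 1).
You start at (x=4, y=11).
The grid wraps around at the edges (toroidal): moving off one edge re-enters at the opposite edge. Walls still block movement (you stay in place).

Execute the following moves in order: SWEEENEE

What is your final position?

Start: (x=4, y=11)
  S (south): (x=4, y=11) -> (x=4, y=0)
  W (west): (x=4, y=0) -> (x=3, y=0)
  E (east): (x=3, y=0) -> (x=4, y=0)
  E (east): (x=4, y=0) -> (x=5, y=0)
  E (east): (x=5, y=0) -> (x=6, y=0)
  N (north): (x=6, y=0) -> (x=6, y=11)
  E (east): (x=6, y=11) -> (x=7, y=11)
  E (east): (x=7, y=11) -> (x=8, y=11)
Final: (x=8, y=11)

Answer: Final position: (x=8, y=11)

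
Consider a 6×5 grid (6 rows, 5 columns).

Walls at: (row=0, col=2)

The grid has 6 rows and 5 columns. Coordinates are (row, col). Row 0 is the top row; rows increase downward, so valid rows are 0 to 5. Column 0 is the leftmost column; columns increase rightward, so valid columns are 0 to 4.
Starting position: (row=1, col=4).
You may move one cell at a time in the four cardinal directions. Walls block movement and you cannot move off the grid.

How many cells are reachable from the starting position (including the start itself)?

BFS flood-fill from (row=1, col=4):
  Distance 0: (row=1, col=4)
  Distance 1: (row=0, col=4), (row=1, col=3), (row=2, col=4)
  Distance 2: (row=0, col=3), (row=1, col=2), (row=2, col=3), (row=3, col=4)
  Distance 3: (row=1, col=1), (row=2, col=2), (row=3, col=3), (row=4, col=4)
  Distance 4: (row=0, col=1), (row=1, col=0), (row=2, col=1), (row=3, col=2), (row=4, col=3), (row=5, col=4)
  Distance 5: (row=0, col=0), (row=2, col=0), (row=3, col=1), (row=4, col=2), (row=5, col=3)
  Distance 6: (row=3, col=0), (row=4, col=1), (row=5, col=2)
  Distance 7: (row=4, col=0), (row=5, col=1)
  Distance 8: (row=5, col=0)
Total reachable: 29 (grid has 29 open cells total)

Answer: Reachable cells: 29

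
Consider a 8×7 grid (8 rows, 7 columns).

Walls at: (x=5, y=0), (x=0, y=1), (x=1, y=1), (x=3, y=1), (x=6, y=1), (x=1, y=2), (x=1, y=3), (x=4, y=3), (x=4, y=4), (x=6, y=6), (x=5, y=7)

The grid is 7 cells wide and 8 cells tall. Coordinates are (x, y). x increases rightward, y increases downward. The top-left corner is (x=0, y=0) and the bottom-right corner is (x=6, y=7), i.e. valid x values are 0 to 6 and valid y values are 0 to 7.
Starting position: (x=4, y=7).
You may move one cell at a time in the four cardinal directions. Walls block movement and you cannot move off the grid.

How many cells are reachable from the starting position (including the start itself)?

BFS flood-fill from (x=4, y=7):
  Distance 0: (x=4, y=7)
  Distance 1: (x=4, y=6), (x=3, y=7)
  Distance 2: (x=4, y=5), (x=3, y=6), (x=5, y=6), (x=2, y=7)
  Distance 3: (x=3, y=5), (x=5, y=5), (x=2, y=6), (x=1, y=7)
  Distance 4: (x=3, y=4), (x=5, y=4), (x=2, y=5), (x=6, y=5), (x=1, y=6), (x=0, y=7)
  Distance 5: (x=3, y=3), (x=5, y=3), (x=2, y=4), (x=6, y=4), (x=1, y=5), (x=0, y=6)
  Distance 6: (x=3, y=2), (x=5, y=2), (x=2, y=3), (x=6, y=3), (x=1, y=4), (x=0, y=5)
  Distance 7: (x=5, y=1), (x=2, y=2), (x=4, y=2), (x=6, y=2), (x=0, y=4)
  Distance 8: (x=2, y=1), (x=4, y=1), (x=0, y=3)
  Distance 9: (x=2, y=0), (x=4, y=0), (x=0, y=2)
  Distance 10: (x=1, y=0), (x=3, y=0)
  Distance 11: (x=0, y=0)
Total reachable: 43 (grid has 45 open cells total)

Answer: Reachable cells: 43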